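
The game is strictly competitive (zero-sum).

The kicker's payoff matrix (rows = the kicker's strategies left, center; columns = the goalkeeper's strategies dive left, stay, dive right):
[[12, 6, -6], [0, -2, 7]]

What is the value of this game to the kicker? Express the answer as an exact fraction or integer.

10/7

Column dive left is strictly dominated by stay for the goalkeeper (it gives the kicker more in every row).
The remaining 2×2 game on (left, center) × (stay, dive right) has no saddle point. Let the kicker play left with probability p; indifference gives 6p − 2(1−p) = −6p + 7(1−p), so p = 3/7.
Similarly the goalkeeper's optimal q on stay is 13/21, and the value is 6·(13/21) + (-6)·(8/21) = 10/7.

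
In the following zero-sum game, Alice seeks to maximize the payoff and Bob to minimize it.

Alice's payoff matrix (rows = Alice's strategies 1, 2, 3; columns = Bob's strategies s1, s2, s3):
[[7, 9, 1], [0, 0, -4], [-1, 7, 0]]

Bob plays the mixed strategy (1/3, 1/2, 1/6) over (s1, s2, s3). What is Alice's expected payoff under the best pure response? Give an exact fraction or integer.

1: (7)·(1/3) + (9)·(1/2) + (1)·(1/6) = 7.
2: (0)·(1/3) + (0)·(1/2) + (-4)·(1/6) = -2/3.
3: (-1)·(1/3) + (7)·(1/2) + (0)·(1/6) = 19/6.
The best pure response is 1 with expected payoff 7.

7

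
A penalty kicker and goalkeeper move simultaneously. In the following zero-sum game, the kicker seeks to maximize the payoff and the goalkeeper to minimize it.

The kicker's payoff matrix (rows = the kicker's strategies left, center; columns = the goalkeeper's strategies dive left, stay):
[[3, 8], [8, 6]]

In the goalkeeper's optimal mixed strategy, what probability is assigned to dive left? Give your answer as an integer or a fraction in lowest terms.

Row minima are 3 and 6, so the kicker's maximin is 6; column maxima are 8 and 8, so the goalkeeper's minimax is 8. These differ, so the equilibrium is in mixed strategies.
Let the goalkeeper play dive left with probability q. The kicker is indifferent when 3q + 8(1−q) = 8q + 6(1−q), giving q = 2/7.

2/7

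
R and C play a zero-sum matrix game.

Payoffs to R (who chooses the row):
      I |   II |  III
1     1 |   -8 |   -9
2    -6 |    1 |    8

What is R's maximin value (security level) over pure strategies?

-6

The worst-case payoff for each row is 1: -9, 2: -6.
The best of these is -6.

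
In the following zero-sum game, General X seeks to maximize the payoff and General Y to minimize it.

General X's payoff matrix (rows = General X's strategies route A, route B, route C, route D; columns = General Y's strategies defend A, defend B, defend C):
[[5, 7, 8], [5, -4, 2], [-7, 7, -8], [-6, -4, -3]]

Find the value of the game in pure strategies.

5

Row minima: 5, -4, -8, -6 → General X's maximin is 5.
Column maxima: 5, 7, 8 → General Y's minimax is 5.
They coincide at (route A, defend A), so the value is 5.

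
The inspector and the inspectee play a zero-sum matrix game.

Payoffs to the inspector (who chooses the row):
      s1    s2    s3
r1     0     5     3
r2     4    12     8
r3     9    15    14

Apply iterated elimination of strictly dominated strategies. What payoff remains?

Row r2 is strictly dominated by row r3 (9>4, 15>12, 14>8); eliminate r2.
Row r1 is strictly dominated by row r3 (9>0, 15>5, 14>3); eliminate r1.
Column s3 is strictly dominated by s1 for the inspectee (9<14); eliminate s3.
Column s2 is strictly dominated by s1 for the inspectee (9<15); eliminate s2.
Only (r3, s1) remains, with payoff 9.

9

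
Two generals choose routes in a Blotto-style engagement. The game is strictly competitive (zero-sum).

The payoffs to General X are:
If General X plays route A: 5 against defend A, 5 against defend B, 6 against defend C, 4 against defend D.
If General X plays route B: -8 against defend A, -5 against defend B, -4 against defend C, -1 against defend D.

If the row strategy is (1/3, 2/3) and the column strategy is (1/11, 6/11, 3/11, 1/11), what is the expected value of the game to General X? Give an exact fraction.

Against (1/11, 6/11, 3/11, 1/11), each row's expected payoff is route A: 57/11; route B: -51/11.
Taking the (1/3, 2/3)-weighted average: (1/3)·(57/11) + (2/3)·(-51/11) = -15/11.

-15/11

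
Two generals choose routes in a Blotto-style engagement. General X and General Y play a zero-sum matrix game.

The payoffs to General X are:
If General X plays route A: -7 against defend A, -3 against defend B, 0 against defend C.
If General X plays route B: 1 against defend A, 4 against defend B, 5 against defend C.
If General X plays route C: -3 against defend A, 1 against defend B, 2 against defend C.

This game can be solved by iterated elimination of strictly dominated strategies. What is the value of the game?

1

Row route A is strictly dominated by row route B (1>-7, 4>-3, 5>0); eliminate route A.
Column defend C is strictly dominated by defend A for General Y (1<5, -3<2); eliminate defend C.
Column defend B is strictly dominated by defend A for General Y (1<4, -3<1); eliminate defend B.
Row route C is strictly dominated by row route B (1>-3); eliminate route C.
Only (route B, defend A) remains, with payoff 1.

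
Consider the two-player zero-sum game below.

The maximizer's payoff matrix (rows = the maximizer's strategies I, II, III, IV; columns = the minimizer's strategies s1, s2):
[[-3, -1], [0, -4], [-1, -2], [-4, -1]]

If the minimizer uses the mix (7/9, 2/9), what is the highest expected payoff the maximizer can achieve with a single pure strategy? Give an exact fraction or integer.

I: (-3)·(7/9) + (-1)·(2/9) = -23/9.
II: (0)·(7/9) + (-4)·(2/9) = -8/9.
III: (-1)·(7/9) + (-2)·(2/9) = -11/9.
IV: (-4)·(7/9) + (-1)·(2/9) = -10/3.
The best pure response is II with expected payoff -8/9.

-8/9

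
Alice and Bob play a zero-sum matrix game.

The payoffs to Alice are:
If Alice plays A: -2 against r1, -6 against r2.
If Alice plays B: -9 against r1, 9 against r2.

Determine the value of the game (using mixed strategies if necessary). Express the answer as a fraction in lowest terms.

-36/11

Row minima are -6 and -9, so Alice's maximin is -6; column maxima are -2 and 9, so Bob's minimax is -2. These differ, so the equilibrium is in mixed strategies.
Let Alice play A with probability p. Bob is indifferent when −2p − 9(1−p) = −6p + 9(1−p), giving p = 9/11.
Let Bob play r1 with probability q. Alice is indifferent when −2q − 6(1−q) = −9q + 9(1−q), giving q = 15/22.
The value is -2·(15/22) + (-6)·(7/22) = -36/11.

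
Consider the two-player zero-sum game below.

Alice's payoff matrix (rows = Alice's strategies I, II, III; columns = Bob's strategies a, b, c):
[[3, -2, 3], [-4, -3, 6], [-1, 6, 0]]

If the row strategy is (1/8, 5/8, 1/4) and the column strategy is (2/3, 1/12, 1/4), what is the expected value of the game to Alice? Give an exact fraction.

-29/48

Against (2/3, 1/12, 1/4), each row's expected payoff is I: 31/12; II: -17/12; III: -1/6.
Taking the (1/8, 5/8, 1/4)-weighted average: (1/8)·(31/12) + (5/8)·(-17/12) + (1/4)·(-1/6) = -29/48.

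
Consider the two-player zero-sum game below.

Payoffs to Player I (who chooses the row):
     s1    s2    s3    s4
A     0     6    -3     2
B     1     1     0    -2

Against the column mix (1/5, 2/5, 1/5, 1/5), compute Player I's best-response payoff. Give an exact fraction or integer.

11/5

A: (0)·(1/5) + (6)·(2/5) + (-3)·(1/5) + (2)·(1/5) = 11/5.
B: (1)·(1/5) + (1)·(2/5) + (0)·(1/5) + (-2)·(1/5) = 1/5.
The best pure response is A with expected payoff 11/5.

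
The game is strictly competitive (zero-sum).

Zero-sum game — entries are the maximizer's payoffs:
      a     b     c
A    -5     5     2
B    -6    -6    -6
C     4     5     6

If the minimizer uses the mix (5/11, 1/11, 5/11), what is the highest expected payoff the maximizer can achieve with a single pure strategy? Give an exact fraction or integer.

5

A: (-5)·(5/11) + (5)·(1/11) + (2)·(5/11) = -10/11.
B: (-6)·(5/11) + (-6)·(1/11) + (-6)·(5/11) = -6.
C: (4)·(5/11) + (5)·(1/11) + (6)·(5/11) = 5.
The best pure response is C with expected payoff 5.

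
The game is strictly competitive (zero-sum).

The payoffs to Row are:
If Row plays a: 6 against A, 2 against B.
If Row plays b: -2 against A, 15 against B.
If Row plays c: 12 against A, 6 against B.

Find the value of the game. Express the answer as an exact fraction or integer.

Row a is strictly dominated by row c, so Row never plays it.
The remaining 2×2 game on (b, c) × (A, B) has no saddle point. Let Row play b with probability p; indifference gives −2p + 12(1−p) = 15p + 6(1−p), so p = 6/23.
Similarly Column's optimal q on A is 9/23, and the value is -2·(9/23) + (15)·(14/23) = 192/23.

192/23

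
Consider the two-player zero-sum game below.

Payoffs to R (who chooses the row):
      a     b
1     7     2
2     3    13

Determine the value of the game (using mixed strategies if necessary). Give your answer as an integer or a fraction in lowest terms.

17/3

Row minima are 2 and 3, so R's maximin is 3; column maxima are 7 and 13, so C's minimax is 7. These differ, so the equilibrium is in mixed strategies.
Let R play 1 with probability p. C is indifferent when 7p + 3(1−p) = 2p + 13(1−p), giving p = 2/3.
Let C play a with probability q. R is indifferent when 7q + 2(1−q) = 3q + 13(1−q), giving q = 11/15.
The value is 7·(11/15) + (2)·(4/15) = 17/3.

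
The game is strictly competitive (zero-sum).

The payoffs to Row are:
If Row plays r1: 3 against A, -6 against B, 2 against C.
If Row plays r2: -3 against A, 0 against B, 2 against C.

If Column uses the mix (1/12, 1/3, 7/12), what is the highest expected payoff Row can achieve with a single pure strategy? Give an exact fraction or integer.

11/12

r1: (3)·(1/12) + (-6)·(1/3) + (2)·(7/12) = -7/12.
r2: (-3)·(1/12) + (0)·(1/3) + (2)·(7/12) = 11/12.
The best pure response is r2 with expected payoff 11/12.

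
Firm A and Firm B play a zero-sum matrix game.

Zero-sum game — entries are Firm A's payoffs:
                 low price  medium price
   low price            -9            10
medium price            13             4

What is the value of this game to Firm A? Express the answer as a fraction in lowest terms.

Row minima are -9 and 4, so Firm A's maximin is 4; column maxima are 13 and 10, so Firm B's minimax is 10. These differ, so the equilibrium is in mixed strategies.
Let Firm A play low price with probability p. Firm B is indifferent when −9p + 13(1−p) = 10p + 4(1−p), giving p = 9/28.
Let Firm B play low price with probability q. Firm A is indifferent when −9q + 10(1−q) = 13q + 4(1−q), giving q = 3/14.
The value is -9·(3/14) + (10)·(11/14) = 83/14.

83/14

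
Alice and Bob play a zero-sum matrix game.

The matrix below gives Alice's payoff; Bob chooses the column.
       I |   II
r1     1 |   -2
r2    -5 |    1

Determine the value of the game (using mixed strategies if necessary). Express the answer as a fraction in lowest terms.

Row minima are -2 and -5, so Alice's maximin is -2; column maxima are 1 and 1, so Bob's minimax is 1. These differ, so the equilibrium is in mixed strategies.
Let Alice play r1 with probability p. Bob is indifferent when p − 5(1−p) = −2p + (1−p), giving p = 2/3.
Let Bob play I with probability q. Alice is indifferent when q − 2(1−q) = −5q + (1−q), giving q = 1/3.
The value is 1·(1/3) + (-2)·(2/3) = -1.

-1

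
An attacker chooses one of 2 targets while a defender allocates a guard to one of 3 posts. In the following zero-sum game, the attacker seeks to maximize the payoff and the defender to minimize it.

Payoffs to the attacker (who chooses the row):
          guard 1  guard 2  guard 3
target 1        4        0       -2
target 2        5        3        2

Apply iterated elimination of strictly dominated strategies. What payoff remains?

2

Row target 1 is strictly dominated by row target 2 (5>4, 3>0, 2>-2); eliminate target 1.
Column guard 2 is strictly dominated by guard 3 for the defender (2<3); eliminate guard 2.
Column guard 1 is strictly dominated by guard 3 for the defender (2<5); eliminate guard 1.
Only (target 2, guard 3) remains, with payoff 2.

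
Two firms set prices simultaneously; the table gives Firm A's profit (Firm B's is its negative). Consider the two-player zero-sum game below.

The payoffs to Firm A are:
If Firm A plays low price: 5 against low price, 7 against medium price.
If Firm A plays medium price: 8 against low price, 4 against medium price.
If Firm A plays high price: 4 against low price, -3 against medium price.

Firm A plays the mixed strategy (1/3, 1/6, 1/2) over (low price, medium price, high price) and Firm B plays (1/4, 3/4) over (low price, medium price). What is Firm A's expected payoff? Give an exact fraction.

19/8

Against (1/4, 3/4), each row's expected payoff is low price: 13/2; medium price: 5; high price: -5/4.
Taking the (1/3, 1/6, 1/2)-weighted average: (1/3)·(13/2) + (1/6)·(5) + (1/2)·(-5/4) = 19/8.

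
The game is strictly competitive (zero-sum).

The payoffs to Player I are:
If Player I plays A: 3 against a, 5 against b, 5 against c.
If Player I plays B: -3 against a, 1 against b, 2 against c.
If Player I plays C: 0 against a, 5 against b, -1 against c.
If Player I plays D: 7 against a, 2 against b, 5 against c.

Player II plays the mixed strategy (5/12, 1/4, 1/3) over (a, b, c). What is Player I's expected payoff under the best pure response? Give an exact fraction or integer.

61/12

A: (3)·(5/12) + (5)·(1/4) + (5)·(1/3) = 25/6.
B: (-3)·(5/12) + (1)·(1/4) + (2)·(1/3) = -1/3.
C: (0)·(5/12) + (5)·(1/4) + (-1)·(1/3) = 11/12.
D: (7)·(5/12) + (2)·(1/4) + (5)·(1/3) = 61/12.
The best pure response is D with expected payoff 61/12.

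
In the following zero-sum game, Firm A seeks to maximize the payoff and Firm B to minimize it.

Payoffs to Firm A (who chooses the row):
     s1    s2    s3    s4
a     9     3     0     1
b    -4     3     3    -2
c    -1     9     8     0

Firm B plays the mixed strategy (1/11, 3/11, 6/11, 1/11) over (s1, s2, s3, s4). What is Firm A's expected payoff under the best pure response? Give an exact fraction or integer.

a: (9)·(1/11) + (3)·(3/11) + (0)·(6/11) + (1)·(1/11) = 19/11.
b: (-4)·(1/11) + (3)·(3/11) + (3)·(6/11) + (-2)·(1/11) = 21/11.
c: (-1)·(1/11) + (9)·(3/11) + (8)·(6/11) + (0)·(1/11) = 74/11.
The best pure response is c with expected payoff 74/11.

74/11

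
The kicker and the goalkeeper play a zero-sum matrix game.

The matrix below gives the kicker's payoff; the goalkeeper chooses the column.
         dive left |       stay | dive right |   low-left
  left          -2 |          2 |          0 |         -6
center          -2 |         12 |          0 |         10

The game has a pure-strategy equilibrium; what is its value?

-2

Row minima: -6, -2 → the kicker's maximin is -2.
Column maxima: -2, 12, 0, 10 → the goalkeeper's minimax is -2.
They coincide at (center, dive left), so the value is -2.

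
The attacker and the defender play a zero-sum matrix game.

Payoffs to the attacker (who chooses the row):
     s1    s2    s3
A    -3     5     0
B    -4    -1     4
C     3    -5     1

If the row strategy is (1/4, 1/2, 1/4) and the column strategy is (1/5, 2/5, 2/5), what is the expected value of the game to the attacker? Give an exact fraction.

Against (1/5, 2/5, 2/5), each row's expected payoff is A: 7/5; B: 2/5; C: -1.
Taking the (1/4, 1/2, 1/4)-weighted average: (1/4)·(7/5) + (1/2)·(2/5) + (1/4)·(-1) = 3/10.

3/10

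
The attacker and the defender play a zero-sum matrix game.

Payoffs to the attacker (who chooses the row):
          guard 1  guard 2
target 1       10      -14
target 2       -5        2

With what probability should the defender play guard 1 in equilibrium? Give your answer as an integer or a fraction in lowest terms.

16/31

Row minima are -14 and -5, so the attacker's maximin is -5; column maxima are 10 and 2, so the defender's minimax is 2. These differ, so the equilibrium is in mixed strategies.
Let the defender play guard 1 with probability q. The attacker is indifferent when 10q − 14(1−q) = −5q + 2(1−q), giving q = 16/31.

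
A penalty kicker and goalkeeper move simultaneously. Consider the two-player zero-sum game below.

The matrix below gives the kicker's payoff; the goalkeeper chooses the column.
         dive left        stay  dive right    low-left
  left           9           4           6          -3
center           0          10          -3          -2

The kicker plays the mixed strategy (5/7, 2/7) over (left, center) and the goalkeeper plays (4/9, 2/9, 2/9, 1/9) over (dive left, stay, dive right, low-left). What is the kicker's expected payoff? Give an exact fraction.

Against (4/9, 2/9, 2/9, 1/9), each row's expected payoff is left: 53/9; center: 4/3.
Taking the (5/7, 2/7)-weighted average: (5/7)·(53/9) + (2/7)·(4/3) = 289/63.

289/63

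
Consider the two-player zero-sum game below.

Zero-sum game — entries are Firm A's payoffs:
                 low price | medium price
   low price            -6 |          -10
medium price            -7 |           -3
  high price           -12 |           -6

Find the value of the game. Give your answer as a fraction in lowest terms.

-13/2

Row high price is strictly dominated by row medium price, so Firm A never plays it.
The remaining 2×2 game on (low price, medium price) × (low price, medium price) has no saddle point. Let Firm A play low price with probability p; indifference gives −6p − 7(1−p) = −10p − 3(1−p), so p = 1/2.
Similarly Firm B's optimal q on low price is 7/8, and the value is -6·(7/8) + (-10)·(1/8) = -13/2.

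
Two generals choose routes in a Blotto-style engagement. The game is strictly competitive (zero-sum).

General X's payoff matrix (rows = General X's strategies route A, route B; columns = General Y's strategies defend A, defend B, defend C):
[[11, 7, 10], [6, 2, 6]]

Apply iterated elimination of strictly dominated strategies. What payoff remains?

Column defend C is strictly dominated by defend B for General Y (7<10, 2<6); eliminate defend C.
Row route B is strictly dominated by row route A (11>6, 7>2); eliminate route B.
Column defend A is strictly dominated by defend B for General Y (7<11); eliminate defend A.
Only (route A, defend B) remains, with payoff 7.

7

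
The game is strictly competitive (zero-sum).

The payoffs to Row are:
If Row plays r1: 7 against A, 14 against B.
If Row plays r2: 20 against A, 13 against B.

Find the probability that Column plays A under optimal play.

Row minima are 7 and 13, so Row's maximin is 13; column maxima are 20 and 14, so Column's minimax is 14. These differ, so the equilibrium is in mixed strategies.
Let Column play A with probability q. Row is indifferent when 7q + 14(1−q) = 20q + 13(1−q), giving q = 1/14.

1/14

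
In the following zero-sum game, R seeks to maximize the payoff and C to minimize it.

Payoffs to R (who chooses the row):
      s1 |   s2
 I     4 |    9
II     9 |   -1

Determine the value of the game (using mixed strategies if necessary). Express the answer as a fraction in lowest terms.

Row minima are 4 and -1, so R's maximin is 4; column maxima are 9 and 9, so C's minimax is 9. These differ, so the equilibrium is in mixed strategies.
Let R play I with probability p. C is indifferent when 4p + 9(1−p) = 9p − (1−p), giving p = 2/3.
Let C play s1 with probability q. R is indifferent when 4q + 9(1−q) = 9q − (1−q), giving q = 2/3.
The value is 4·(2/3) + (9)·(1/3) = 17/3.

17/3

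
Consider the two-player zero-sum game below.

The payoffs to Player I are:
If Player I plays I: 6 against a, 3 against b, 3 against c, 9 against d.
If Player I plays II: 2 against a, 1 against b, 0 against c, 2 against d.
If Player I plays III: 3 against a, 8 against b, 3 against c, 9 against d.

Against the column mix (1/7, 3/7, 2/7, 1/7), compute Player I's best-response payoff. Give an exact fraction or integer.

I: (6)·(1/7) + (3)·(3/7) + (3)·(2/7) + (9)·(1/7) = 30/7.
II: (2)·(1/7) + (1)·(3/7) + (0)·(2/7) + (2)·(1/7) = 1.
III: (3)·(1/7) + (8)·(3/7) + (3)·(2/7) + (9)·(1/7) = 6.
The best pure response is III with expected payoff 6.

6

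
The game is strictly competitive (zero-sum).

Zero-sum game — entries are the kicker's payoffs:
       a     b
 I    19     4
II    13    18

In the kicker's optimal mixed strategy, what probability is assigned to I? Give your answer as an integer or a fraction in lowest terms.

Row minima are 4 and 13, so the kicker's maximin is 13; column maxima are 19 and 18, so the goalkeeper's minimax is 18. These differ, so the equilibrium is in mixed strategies.
Let the kicker play I with probability p. The goalkeeper is indifferent when 19p + 13(1−p) = 4p + 18(1−p), giving p = 1/4.

1/4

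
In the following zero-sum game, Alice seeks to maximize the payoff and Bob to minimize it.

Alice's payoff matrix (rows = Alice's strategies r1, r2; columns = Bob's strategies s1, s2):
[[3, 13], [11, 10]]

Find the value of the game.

Row minima are 3 and 10, so Alice's maximin is 10; column maxima are 11 and 13, so Bob's minimax is 11. These differ, so the equilibrium is in mixed strategies.
Let Alice play r1 with probability p. Bob is indifferent when 3p + 11(1−p) = 13p + 10(1−p), giving p = 1/11.
Let Bob play s1 with probability q. Alice is indifferent when 3q + 13(1−q) = 11q + 10(1−q), giving q = 3/11.
The value is 3·(3/11) + (13)·(8/11) = 113/11.

113/11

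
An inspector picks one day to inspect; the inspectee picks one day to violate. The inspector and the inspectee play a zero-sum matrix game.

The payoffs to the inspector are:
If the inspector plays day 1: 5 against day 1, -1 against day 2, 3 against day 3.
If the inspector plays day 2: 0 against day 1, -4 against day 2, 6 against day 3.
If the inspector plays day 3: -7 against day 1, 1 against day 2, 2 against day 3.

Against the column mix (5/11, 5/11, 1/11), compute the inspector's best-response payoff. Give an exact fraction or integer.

23/11

day 1: (5)·(5/11) + (-1)·(5/11) + (3)·(1/11) = 23/11.
day 2: (0)·(5/11) + (-4)·(5/11) + (6)·(1/11) = -14/11.
day 3: (-7)·(5/11) + (1)·(5/11) + (2)·(1/11) = -28/11.
The best pure response is day 1 with expected payoff 23/11.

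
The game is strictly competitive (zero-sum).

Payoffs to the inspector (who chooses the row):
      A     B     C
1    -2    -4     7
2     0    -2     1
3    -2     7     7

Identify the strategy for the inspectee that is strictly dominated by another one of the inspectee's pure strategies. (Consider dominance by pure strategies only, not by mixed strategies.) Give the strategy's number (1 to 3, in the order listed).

The inspectee prefers columns that give the inspector less. Compare C with A: -2 < 7, 0 < 1, -2 < 7.
So A strictly dominates C for the inspectee; C is strictly dominated.

3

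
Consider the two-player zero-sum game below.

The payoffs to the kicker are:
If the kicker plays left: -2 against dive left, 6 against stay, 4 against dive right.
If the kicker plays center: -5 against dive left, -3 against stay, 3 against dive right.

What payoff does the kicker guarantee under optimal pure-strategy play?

-2

Row minima: -2, -5 → the kicker's maximin is -2.
Column maxima: -2, 6, 4 → the goalkeeper's minimax is -2.
They coincide at (left, dive left), so the value is -2.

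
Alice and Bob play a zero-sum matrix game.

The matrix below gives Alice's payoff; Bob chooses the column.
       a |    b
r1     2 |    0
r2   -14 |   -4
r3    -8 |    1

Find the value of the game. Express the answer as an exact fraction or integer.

Row r2 is strictly dominated by row r3, so Alice never plays it.
The remaining 2×2 game on (r1, r3) × (a, b) has no saddle point. Let Alice play r1 with probability p; indifference gives 2p − 8(1−p) = (1−p), so p = 9/11.
Similarly Bob's optimal q on a is 1/11, and the value is 2·(1/11) + (0)·(10/11) = 2/11.

2/11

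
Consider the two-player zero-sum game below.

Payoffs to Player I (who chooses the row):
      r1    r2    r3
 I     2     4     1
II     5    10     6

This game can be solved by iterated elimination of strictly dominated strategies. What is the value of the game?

Row I is strictly dominated by row II (5>2, 10>4, 6>1); eliminate I.
Column r3 is strictly dominated by r1 for Player II (5<6); eliminate r3.
Column r2 is strictly dominated by r1 for Player II (5<10); eliminate r2.
Only (II, r1) remains, with payoff 5.

5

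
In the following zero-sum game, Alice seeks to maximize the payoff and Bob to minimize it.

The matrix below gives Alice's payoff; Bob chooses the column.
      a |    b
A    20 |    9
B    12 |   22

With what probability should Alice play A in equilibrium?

10/21

Row minima are 9 and 12, so Alice's maximin is 12; column maxima are 20 and 22, so Bob's minimax is 20. These differ, so the equilibrium is in mixed strategies.
Let Alice play A with probability p. Bob is indifferent when 20p + 12(1−p) = 9p + 22(1−p), giving p = 10/21.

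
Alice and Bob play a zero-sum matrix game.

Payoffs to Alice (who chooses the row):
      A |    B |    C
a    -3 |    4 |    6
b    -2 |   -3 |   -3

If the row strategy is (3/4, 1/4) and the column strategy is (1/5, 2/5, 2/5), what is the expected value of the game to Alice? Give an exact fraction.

37/20

Against (1/5, 2/5, 2/5), each row's expected payoff is a: 17/5; b: -14/5.
Taking the (3/4, 1/4)-weighted average: (3/4)·(17/5) + (1/4)·(-14/5) = 37/20.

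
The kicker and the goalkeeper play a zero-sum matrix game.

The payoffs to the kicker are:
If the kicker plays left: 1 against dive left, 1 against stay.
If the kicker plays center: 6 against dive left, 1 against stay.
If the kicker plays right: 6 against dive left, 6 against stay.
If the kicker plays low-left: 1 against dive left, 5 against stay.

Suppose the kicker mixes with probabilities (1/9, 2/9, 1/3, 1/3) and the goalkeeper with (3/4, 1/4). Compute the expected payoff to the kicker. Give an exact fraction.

23/6

Against (3/4, 1/4), each row's expected payoff is left: 1; center: 19/4; right: 6; low-left: 2.
Taking the (1/9, 2/9, 1/3, 1/3)-weighted average: (1/9)·(1) + (2/9)·(19/4) + (1/3)·(6) + (1/3)·(2) = 23/6.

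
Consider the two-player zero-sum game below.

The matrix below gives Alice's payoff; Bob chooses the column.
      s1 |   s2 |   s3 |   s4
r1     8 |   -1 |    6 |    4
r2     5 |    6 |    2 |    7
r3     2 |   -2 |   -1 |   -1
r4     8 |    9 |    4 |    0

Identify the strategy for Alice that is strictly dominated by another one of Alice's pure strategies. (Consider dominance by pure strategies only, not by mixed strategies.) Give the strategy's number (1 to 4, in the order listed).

Compare r3 with r1: 8 > 2, -1 > -2, 6 > -1, 4 > -1.
So r1 strictly dominates r3 for Alice; r3 is strictly dominated.

3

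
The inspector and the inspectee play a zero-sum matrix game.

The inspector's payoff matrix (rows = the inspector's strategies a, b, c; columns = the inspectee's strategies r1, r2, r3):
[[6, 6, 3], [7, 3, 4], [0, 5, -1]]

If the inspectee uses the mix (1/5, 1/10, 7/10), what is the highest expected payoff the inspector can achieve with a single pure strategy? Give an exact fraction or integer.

9/2

a: (6)·(1/5) + (6)·(1/10) + (3)·(7/10) = 39/10.
b: (7)·(1/5) + (3)·(1/10) + (4)·(7/10) = 9/2.
c: (0)·(1/5) + (5)·(1/10) + (-1)·(7/10) = -1/5.
The best pure response is b with expected payoff 9/2.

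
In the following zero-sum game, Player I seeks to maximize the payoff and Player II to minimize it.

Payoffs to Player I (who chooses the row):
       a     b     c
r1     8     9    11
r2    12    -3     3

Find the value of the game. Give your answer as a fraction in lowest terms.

33/4

Column c is strictly dominated by b for Player II (it gives Player I more in every row).
The remaining 2×2 game on (r1, r2) × (a, b) has no saddle point. Let Player I play r1 with probability p; indifference gives 8p + 12(1−p) = 9p − 3(1−p), so p = 15/16.
Similarly Player II's optimal q on a is 3/4, and the value is 8·(3/4) + (9)·(1/4) = 33/4.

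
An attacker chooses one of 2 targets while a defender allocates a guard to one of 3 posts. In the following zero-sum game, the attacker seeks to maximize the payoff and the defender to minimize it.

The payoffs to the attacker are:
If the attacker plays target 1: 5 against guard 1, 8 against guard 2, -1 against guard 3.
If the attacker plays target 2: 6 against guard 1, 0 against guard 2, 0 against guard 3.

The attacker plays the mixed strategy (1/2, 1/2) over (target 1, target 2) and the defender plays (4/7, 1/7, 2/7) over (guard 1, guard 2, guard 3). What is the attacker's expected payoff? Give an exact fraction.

25/7

Against (4/7, 1/7, 2/7), each row's expected payoff is target 1: 26/7; target 2: 24/7.
Taking the (1/2, 1/2)-weighted average: (1/2)·(26/7) + (1/2)·(24/7) = 25/7.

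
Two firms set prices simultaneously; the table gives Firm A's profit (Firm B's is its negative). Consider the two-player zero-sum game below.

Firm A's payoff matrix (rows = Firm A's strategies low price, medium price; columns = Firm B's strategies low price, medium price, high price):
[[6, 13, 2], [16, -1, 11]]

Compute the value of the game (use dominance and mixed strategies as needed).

145/23

Column low price is strictly dominated by high price for Firm B (it gives Firm A more in every row).
The remaining 2×2 game on (low price, medium price) × (medium price, high price) has no saddle point. Let Firm A play low price with probability p; indifference gives 13p − (1−p) = 2p + 11(1−p), so p = 12/23.
Similarly Firm B's optimal q on medium price is 9/23, and the value is 13·(9/23) + (2)·(14/23) = 145/23.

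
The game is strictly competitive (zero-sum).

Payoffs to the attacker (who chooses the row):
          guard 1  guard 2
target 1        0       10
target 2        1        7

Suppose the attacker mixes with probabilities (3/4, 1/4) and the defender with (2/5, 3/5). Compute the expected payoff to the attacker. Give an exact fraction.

Against (2/5, 3/5), each row's expected payoff is target 1: 6; target 2: 23/5.
Taking the (3/4, 1/4)-weighted average: (3/4)·(6) + (1/4)·(23/5) = 113/20.

113/20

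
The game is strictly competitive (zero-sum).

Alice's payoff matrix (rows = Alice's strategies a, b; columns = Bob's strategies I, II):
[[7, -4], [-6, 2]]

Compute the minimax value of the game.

Row minima are -4 and -6, so Alice's maximin is -4; column maxima are 7 and 2, so Bob's minimax is 2. These differ, so the equilibrium is in mixed strategies.
Let Alice play a with probability p. Bob is indifferent when 7p − 6(1−p) = −4p + 2(1−p), giving p = 8/19.
Let Bob play I with probability q. Alice is indifferent when 7q − 4(1−q) = −6q + 2(1−q), giving q = 6/19.
The value is 7·(6/19) + (-4)·(13/19) = -10/19.

-10/19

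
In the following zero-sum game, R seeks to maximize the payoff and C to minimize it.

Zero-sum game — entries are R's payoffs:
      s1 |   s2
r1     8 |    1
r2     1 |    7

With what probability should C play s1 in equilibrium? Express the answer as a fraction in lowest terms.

Row minima are 1 and 1, so R's maximin is 1; column maxima are 8 and 7, so C's minimax is 7. These differ, so the equilibrium is in mixed strategies.
Let C play s1 with probability q. R is indifferent when 8q + (1−q) = q + 7(1−q), giving q = 6/13.

6/13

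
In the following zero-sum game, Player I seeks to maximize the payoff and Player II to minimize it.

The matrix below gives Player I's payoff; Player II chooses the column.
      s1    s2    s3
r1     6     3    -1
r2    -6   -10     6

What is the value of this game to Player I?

2/5

Column s1 is strictly dominated by s2 for Player II (it gives Player I more in every row).
The remaining 2×2 game on (r1, r2) × (s2, s3) has no saddle point. Let Player I play r1 with probability p; indifference gives 3p − 10(1−p) = −p + 6(1−p), so p = 4/5.
Similarly Player II's optimal q on s2 is 7/20, and the value is 3·(7/20) + (-1)·(13/20) = 2/5.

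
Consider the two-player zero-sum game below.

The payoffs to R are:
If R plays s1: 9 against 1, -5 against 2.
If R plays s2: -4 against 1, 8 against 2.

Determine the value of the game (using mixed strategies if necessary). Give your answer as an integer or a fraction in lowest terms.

2

Row minima are -5 and -4, so R's maximin is -4; column maxima are 9 and 8, so C's minimax is 8. These differ, so the equilibrium is in mixed strategies.
Let R play s1 with probability p. C is indifferent when 9p − 4(1−p) = −5p + 8(1−p), giving p = 6/13.
Let C play 1 with probability q. R is indifferent when 9q − 5(1−q) = −4q + 8(1−q), giving q = 1/2.
The value is 9·(1/2) + (-5)·(1/2) = 2.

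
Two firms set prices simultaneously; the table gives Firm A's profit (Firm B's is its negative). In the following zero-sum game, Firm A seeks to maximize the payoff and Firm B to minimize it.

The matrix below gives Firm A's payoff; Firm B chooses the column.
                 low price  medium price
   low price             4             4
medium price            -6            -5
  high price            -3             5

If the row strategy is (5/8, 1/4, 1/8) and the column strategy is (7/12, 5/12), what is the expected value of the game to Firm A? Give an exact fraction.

55/48

Against (7/12, 5/12), each row's expected payoff is low price: 4; medium price: -67/12; high price: 1/3.
Taking the (5/8, 1/4, 1/8)-weighted average: (5/8)·(4) + (1/4)·(-67/12) + (1/8)·(1/3) = 55/48.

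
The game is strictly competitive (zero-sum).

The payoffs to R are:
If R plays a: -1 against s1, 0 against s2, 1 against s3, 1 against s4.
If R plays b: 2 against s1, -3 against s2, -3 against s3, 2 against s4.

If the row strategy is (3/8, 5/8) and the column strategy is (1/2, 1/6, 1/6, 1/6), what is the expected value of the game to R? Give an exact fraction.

7/48

Against (1/2, 1/6, 1/6, 1/6), each row's expected payoff is a: -1/6; b: 1/3.
Taking the (3/8, 5/8)-weighted average: (3/8)·(-1/6) + (5/8)·(1/3) = 7/48.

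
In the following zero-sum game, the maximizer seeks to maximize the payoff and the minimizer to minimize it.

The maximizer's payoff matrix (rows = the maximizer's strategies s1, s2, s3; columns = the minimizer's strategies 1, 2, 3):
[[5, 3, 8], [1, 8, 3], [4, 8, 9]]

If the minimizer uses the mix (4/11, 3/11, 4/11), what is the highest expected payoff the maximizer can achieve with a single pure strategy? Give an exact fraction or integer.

76/11

s1: (5)·(4/11) + (3)·(3/11) + (8)·(4/11) = 61/11.
s2: (1)·(4/11) + (8)·(3/11) + (3)·(4/11) = 40/11.
s3: (4)·(4/11) + (8)·(3/11) + (9)·(4/11) = 76/11.
The best pure response is s3 with expected payoff 76/11.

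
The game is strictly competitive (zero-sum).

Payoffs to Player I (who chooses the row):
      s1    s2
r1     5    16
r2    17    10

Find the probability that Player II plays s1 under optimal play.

Row minima are 5 and 10, so Player I's maximin is 10; column maxima are 17 and 16, so Player II's minimax is 16. These differ, so the equilibrium is in mixed strategies.
Let Player II play s1 with probability q. Player I is indifferent when 5q + 16(1−q) = 17q + 10(1−q), giving q = 1/3.

1/3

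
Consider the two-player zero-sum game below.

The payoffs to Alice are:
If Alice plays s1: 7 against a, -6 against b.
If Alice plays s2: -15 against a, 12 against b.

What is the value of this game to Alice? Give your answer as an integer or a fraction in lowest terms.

-3/20

Row minima are -6 and -15, so Alice's maximin is -6; column maxima are 7 and 12, so Bob's minimax is 7. These differ, so the equilibrium is in mixed strategies.
Let Alice play s1 with probability p. Bob is indifferent when 7p − 15(1−p) = −6p + 12(1−p), giving p = 27/40.
Let Bob play a with probability q. Alice is indifferent when 7q − 6(1−q) = −15q + 12(1−q), giving q = 9/20.
The value is 7·(9/20) + (-6)·(11/20) = -3/20.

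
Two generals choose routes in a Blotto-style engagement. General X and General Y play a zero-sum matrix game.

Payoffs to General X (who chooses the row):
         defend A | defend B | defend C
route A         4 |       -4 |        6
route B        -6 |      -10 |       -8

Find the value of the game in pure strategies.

Row minima: -4, -10 → General X's maximin is -4.
Column maxima: 4, -4, 6 → General Y's minimax is -4.
They coincide at (route A, defend B), so the value is -4.

-4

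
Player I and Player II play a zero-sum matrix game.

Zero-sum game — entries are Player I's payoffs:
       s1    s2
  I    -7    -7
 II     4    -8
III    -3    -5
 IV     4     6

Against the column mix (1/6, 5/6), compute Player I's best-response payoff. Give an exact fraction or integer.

I: (-7)·(1/6) + (-7)·(5/6) = -7.
II: (4)·(1/6) + (-8)·(5/6) = -6.
III: (-3)·(1/6) + (-5)·(5/6) = -14/3.
IV: (4)·(1/6) + (6)·(5/6) = 17/3.
The best pure response is IV with expected payoff 17/3.

17/3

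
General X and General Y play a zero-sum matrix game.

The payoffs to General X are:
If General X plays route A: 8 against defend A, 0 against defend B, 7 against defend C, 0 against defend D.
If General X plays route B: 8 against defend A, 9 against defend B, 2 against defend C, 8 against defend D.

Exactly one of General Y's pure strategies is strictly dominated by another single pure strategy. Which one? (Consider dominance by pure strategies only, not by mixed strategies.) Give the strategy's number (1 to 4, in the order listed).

General Y prefers columns that give General X less. Compare defend A with defend C: 7 < 8, 2 < 8.
So defend C strictly dominates defend A for General Y; defend A is strictly dominated.

1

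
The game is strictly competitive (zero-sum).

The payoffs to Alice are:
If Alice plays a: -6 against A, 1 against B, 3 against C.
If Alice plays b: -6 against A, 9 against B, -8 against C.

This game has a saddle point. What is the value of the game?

-6

Row minima: -6, -8 → Alice's maximin is -6.
Column maxima: -6, 9, 3 → Bob's minimax is -6.
They coincide at (a, A), so the value is -6.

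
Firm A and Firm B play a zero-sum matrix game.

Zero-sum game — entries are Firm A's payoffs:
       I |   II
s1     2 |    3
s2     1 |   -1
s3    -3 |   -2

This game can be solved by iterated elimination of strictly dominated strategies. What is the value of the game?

2

Row s2 is strictly dominated by row s1 (2>1, 3>-1); eliminate s2.
Column II is strictly dominated by I for Firm B (2<3, -3<-2); eliminate II.
Row s3 is strictly dominated by row s1 (2>-3); eliminate s3.
Only (s1, I) remains, with payoff 2.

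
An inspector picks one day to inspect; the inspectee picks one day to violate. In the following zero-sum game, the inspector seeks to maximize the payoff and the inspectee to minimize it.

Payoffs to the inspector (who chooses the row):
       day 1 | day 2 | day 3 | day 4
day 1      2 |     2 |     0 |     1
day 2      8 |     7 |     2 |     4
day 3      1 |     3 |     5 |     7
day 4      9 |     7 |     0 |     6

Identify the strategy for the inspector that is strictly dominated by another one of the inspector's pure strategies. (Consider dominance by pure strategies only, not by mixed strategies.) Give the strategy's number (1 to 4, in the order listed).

Compare day 1 with day 2: 8 > 2, 7 > 2, 2 > 0, 4 > 1.
So day 2 strictly dominates day 1 for the inspector; day 1 is strictly dominated.

1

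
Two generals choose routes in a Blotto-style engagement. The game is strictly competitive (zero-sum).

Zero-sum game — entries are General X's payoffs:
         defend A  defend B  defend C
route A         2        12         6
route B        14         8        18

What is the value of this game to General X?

Column defend C is strictly dominated by defend A for General Y (it gives General X more in every row).
The remaining 2×2 game on (route A, route B) × (defend A, defend B) has no saddle point. Let General X play route A with probability p; indifference gives 2p + 14(1−p) = 12p + 8(1−p), so p = 3/8.
Similarly General Y's optimal q on defend A is 1/4, and the value is 2·(1/4) + (12)·(3/4) = 19/2.

19/2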